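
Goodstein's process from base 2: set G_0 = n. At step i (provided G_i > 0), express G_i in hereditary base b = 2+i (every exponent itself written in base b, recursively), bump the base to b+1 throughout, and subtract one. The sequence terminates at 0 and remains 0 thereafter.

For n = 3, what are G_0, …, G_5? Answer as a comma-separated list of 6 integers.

i=0: 3 = 2 + 1 (b=2); 2→3: 3 + 1 = 4; 4−1 = 3
i=1: 3 = 3 (b=3); 3→4: 4 = 4; 4−1 = 3
i=2: 3 = 3 (b=4); 4→5: 3 = 3; 3−1 = 2
i=3: 2 = 2 (b=5); 5→6: 2 = 2; 2−1 = 1
i=4: 1 = 1 (b=6); 6→7: 1 = 1; 1−1 = 0

3, 3, 3, 2, 1, 0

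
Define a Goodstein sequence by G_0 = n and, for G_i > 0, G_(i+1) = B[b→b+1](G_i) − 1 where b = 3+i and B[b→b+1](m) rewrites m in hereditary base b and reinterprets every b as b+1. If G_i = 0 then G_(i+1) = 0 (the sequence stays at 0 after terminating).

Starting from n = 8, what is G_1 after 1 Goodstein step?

9

base 3: 8 = 2·3 + 2; at 4: 2·4 + 2 = 10; next = 9
base 4: 9 = 2·4 + 1; at 5: 2·5 + 1 = 11; next = 10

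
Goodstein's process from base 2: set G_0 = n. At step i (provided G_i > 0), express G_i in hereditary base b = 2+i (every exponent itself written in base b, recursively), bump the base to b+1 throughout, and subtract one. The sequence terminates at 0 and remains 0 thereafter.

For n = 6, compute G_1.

G_0=6  [base 2] 2^2 + 2  →[2↦3]→  3^3 + 3 = 30  −1 ⇒ G_1=29
G_1=29  [base 3] 3^3 + 2  →[3↦4]→  4^4 + 2 = 258  −1 ⇒ G_2=257

29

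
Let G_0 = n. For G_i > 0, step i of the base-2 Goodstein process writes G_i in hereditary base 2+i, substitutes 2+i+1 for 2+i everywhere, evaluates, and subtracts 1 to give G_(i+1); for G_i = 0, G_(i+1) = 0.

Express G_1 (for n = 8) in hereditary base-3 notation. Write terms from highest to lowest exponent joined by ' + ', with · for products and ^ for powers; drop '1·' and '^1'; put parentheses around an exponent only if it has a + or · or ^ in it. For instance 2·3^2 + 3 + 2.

base 2: 8 = 2^(2 + 1); at 3: 3^(3 + 1) = 81; next = 80
base 3: 80 = 2·3^3 + 2·3^2 + 2·3 + 2; at 4: 2·4^4 + 2·4^2 + 2·4 + 2 = 554; next = 553

2·3^3 + 2·3^2 + 2·3 + 2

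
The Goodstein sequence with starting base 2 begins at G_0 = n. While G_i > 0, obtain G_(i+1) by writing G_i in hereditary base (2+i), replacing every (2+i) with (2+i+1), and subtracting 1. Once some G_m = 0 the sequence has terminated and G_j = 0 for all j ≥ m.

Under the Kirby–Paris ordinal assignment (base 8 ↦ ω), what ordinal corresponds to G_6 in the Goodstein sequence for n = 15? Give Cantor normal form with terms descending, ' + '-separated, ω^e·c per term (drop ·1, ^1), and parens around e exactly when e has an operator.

ω^(ω + 1) + ω^7·7 + ω^6·7 + ω^5·7 + ω^4·7 + ω^3·7 + ω^2·7 + ω·7 + 7

15 —HB2→ 2^(2 + 1) + 2^2 + 2 + 1 —bump→ 3^(3 + 1) + 3^3 + 3 + 1 = 112 —(−1)→ 111
111 —HB3→ 3^(3 + 1) + 3^3 + 3 —bump→ 4^(4 + 1) + 4^4 + 4 = 1284 —(−1)→ 1283
1283 —HB4→ 4^(4 + 1) + 4^4 + 3 —bump→ 5^(5 + 1) + 5^5 + 3 = 18753 —(−1)→ 18752
18752 —HB5→ 5^(5 + 1) + 5^5 + 2 —bump→ 6^(6 + 1) + 6^6 + 2 = 326594 —(−1)→ 326593
326593 —HB6→ 6^(6 + 1) + 6^6 + 1 —bump→ 7^(7 + 1) + 7^7 + 1 = 6588345 —(−1)→ 6588344
6588344 —HB7→ 7^(7 + 1) + 7^7 —bump→ 8^(8 + 1) + 8^8 = 150994944 —(−1)→ 150994943
150994943 —HB8→ 8^(8 + 1) + 7·8^7 + 7·8^6 + 7·8^5 + 7·8^4 + 7·8^3 + 7·8^2 + 7·8 + 7 —bump→ 9^(9 + 1) + 7·9^7 + 7·9^6 + 7·9^5 + 7·9^4 + 7·9^3 + 7·9^2 + 7·9 + 7 = 3524450281 —(−1)→ 3524450280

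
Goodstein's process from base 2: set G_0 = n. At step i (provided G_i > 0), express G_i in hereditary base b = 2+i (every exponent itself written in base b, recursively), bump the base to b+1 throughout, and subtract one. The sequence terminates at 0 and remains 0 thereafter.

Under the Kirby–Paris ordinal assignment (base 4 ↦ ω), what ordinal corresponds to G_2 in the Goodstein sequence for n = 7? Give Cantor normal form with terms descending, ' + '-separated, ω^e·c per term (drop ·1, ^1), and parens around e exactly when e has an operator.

ω^ω + 3

(0) 7|_2 = 2^2 + 2 + 1 ↦ 3^3 + 3 + 1|_3 = 31 ⇒ 30
(1) 30|_3 = 3^3 + 3 ↦ 4^4 + 4|_4 = 260 ⇒ 259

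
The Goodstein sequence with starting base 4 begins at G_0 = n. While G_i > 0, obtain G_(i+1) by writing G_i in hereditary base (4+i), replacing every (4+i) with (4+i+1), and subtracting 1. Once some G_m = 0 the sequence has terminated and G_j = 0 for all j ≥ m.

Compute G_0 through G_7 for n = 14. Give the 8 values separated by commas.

base 4: 14 = 3·4 + 2; at 5: 3·5 + 2 = 17; next = 16
base 5: 16 = 3·5 + 1; at 6: 3·6 + 1 = 19; next = 18
base 6: 18 = 3·6; at 7: 3·7 = 21; next = 20
base 7: 20 = 2·7 + 6; at 8: 2·8 + 6 = 22; next = 21
base 8: 21 = 2·8 + 5; at 9: 2·9 + 5 = 23; next = 22
base 9: 22 = 2·9 + 4; at 10: 2·10 + 4 = 24; next = 23
base 10: 23 = 2·10 + 3; at 11: 2·11 + 3 = 25; next = 24

14, 16, 18, 20, 21, 22, 23, 24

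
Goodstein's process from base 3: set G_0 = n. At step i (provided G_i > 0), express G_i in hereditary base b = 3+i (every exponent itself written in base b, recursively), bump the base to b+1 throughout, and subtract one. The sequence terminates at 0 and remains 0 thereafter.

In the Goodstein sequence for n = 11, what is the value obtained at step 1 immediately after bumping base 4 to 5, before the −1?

(0) 11|_3 = 3^2 + 2 ↦ 4^2 + 2|_4 = 18 ⇒ 17
(1) 17|_4 = 4^2 + 1 ↦ 5^2 + 1|_5 = 26 ⇒ 25

26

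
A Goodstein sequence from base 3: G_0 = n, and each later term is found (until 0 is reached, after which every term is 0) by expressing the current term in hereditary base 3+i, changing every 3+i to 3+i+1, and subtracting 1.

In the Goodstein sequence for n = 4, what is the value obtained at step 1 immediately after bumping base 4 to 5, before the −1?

base 3: 4 = 3 + 1; at 4: 4 + 1 = 5; next = 4
base 4: 4 = 4; at 5: 5 = 5; next = 4

5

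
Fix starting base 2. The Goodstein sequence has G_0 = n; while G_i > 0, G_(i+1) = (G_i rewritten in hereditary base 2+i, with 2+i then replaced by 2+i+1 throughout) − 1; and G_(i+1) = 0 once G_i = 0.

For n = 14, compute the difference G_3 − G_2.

17469

G_0=14  [base 2] 2^(2 + 1) + 2^2 + 2  →[2↦3]→  3^(3 + 1) + 3^3 + 3 = 111  −1 ⇒ G_1=110
G_1=110  [base 3] 3^(3 + 1) + 3^3 + 2  →[3↦4]→  4^(4 + 1) + 4^4 + 2 = 1282  −1 ⇒ G_2=1281
G_2=1281  [base 4] 4^(4 + 1) + 4^4 + 1  →[4↦5]→  5^(5 + 1) + 5^5 + 1 = 18751  −1 ⇒ G_3=18750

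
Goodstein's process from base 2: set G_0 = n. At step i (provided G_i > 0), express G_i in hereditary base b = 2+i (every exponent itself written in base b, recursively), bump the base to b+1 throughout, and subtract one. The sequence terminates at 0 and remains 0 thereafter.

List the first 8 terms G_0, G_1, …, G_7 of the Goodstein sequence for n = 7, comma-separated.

7, 30, 259, 3127, 46657, 823543, 16777215, 37665879

i=0: 7 = 2^2 + 2 + 1 (b=2); 2→3: 3^3 + 3 + 1 = 31; 31−1 = 30
i=1: 30 = 3^3 + 3 (b=3); 3→4: 4^4 + 4 = 260; 260−1 = 259
i=2: 259 = 4^4 + 3 (b=4); 4→5: 5^5 + 3 = 3128; 3128−1 = 3127
i=3: 3127 = 5^5 + 2 (b=5); 5→6: 6^6 + 2 = 46658; 46658−1 = 46657
i=4: 46657 = 6^6 + 1 (b=6); 6→7: 7^7 + 1 = 823544; 823544−1 = 823543
i=5: 823543 = 7^7 (b=7); 7→8: 8^8 = 16777216; 16777216−1 = 16777215
i=6: 16777215 = 7·8^7 + 7·8^6 + 7·8^5 + 7·8^4 + 7·8^3 + 7·8^2 + 7·8 + 7 (b=8); 8→9: 7·9^7 + 7·9^6 + 7·9^5 + 7·9^4 + 7·9^3 + 7·9^2 + 7·9 + 7 = 37665880; 37665880−1 = 37665879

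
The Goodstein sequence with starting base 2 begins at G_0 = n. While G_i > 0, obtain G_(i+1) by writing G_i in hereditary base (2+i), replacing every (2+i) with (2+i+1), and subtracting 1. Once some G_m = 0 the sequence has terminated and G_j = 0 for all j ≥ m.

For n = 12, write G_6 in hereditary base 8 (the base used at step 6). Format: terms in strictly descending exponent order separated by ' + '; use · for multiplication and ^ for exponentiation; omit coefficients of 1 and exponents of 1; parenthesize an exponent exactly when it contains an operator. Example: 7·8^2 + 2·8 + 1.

base 2: 12 = 2^(2 + 1) + 2^2; at 3: 3^(3 + 1) + 3^3 = 108; next = 107
base 3: 107 = 3^(3 + 1) + 2·3^2 + 2·3 + 2; at 4: 4^(4 + 1) + 2·4^2 + 2·4 + 2 = 1066; next = 1065
base 4: 1065 = 4^(4 + 1) + 2·4^2 + 2·4 + 1; at 5: 5^(5 + 1) + 2·5^2 + 2·5 + 1 = 15686; next = 15685
base 5: 15685 = 5^(5 + 1) + 2·5^2 + 2·5; at 6: 6^(6 + 1) + 2·6^2 + 2·6 = 280020; next = 280019
base 6: 280019 = 6^(6 + 1) + 2·6^2 + 6 + 5; at 7: 7^(7 + 1) + 2·7^2 + 7 + 5 = 5764911; next = 5764910
base 7: 5764910 = 7^(7 + 1) + 2·7^2 + 7 + 4; at 8: 8^(8 + 1) + 2·8^2 + 8 + 4 = 134217868; next = 134217867
base 8: 134217867 = 8^(8 + 1) + 2·8^2 + 8 + 3; at 9: 9^(9 + 1) + 2·9^2 + 9 + 3 = 3486784575; next = 3486784574

8^(8 + 1) + 2·8^2 + 8 + 3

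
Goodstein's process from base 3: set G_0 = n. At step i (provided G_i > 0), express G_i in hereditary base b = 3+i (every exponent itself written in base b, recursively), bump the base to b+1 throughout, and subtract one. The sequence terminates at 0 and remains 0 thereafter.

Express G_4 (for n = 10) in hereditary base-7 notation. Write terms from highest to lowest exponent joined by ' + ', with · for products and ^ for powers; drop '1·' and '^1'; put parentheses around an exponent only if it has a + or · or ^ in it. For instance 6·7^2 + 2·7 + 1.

4·7 + 2

G_0 = 10. HB_3(10) = 3^2 + 1. Bump = 17. G_1 = 16.
G_1 = 16. HB_4(16) = 4^2. Bump = 25. G_2 = 24.
G_2 = 24. HB_5(24) = 4·5 + 4. Bump = 28. G_3 = 27.
G_3 = 27. HB_6(27) = 4·6 + 3. Bump = 31. G_4 = 30.
G_4 = 30. HB_7(30) = 4·7 + 2. Bump = 34. G_5 = 33.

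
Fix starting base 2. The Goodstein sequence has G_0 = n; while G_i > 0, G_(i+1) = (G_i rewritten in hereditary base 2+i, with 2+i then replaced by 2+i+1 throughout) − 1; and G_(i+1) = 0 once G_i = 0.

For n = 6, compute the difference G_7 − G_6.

144904

6 —HB2→ 2^2 + 2 —bump→ 3^3 + 3 = 30 —(−1)→ 29
29 —HB3→ 3^3 + 2 —bump→ 4^4 + 2 = 258 —(−1)→ 257
257 —HB4→ 4^4 + 1 —bump→ 5^5 + 1 = 3126 —(−1)→ 3125
3125 —HB5→ 5^5 —bump→ 6^6 = 46656 —(−1)→ 46655
46655 —HB6→ 5·6^5 + 5·6^4 + 5·6^3 + 5·6^2 + 5·6 + 5 —bump→ 5·7^5 + 5·7^4 + 5·7^3 + 5·7^2 + 5·7 + 5 = 98040 —(−1)→ 98039
98039 —HB7→ 5·7^5 + 5·7^4 + 5·7^3 + 5·7^2 + 5·7 + 4 —bump→ 5·8^5 + 5·8^4 + 5·8^3 + 5·8^2 + 5·8 + 4 = 187244 —(−1)→ 187243
187243 —HB8→ 5·8^5 + 5·8^4 + 5·8^3 + 5·8^2 + 5·8 + 3 —bump→ 5·9^5 + 5·9^4 + 5·9^3 + 5·9^2 + 5·9 + 3 = 332148 —(−1)→ 332147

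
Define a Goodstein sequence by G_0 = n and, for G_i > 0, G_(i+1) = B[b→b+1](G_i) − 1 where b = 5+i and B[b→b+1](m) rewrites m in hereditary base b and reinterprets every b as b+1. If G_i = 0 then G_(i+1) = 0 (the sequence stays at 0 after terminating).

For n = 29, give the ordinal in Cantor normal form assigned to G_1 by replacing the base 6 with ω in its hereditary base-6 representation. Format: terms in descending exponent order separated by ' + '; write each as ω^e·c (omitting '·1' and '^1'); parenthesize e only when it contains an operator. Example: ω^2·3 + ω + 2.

ω^2 + 3

i=0: 29 = 5^2 + 4 (b=5); 5→6: 6^2 + 4 = 40; 40−1 = 39
i=1: 39 = 6^2 + 3 (b=6); 6→7: 7^2 + 3 = 52; 52−1 = 51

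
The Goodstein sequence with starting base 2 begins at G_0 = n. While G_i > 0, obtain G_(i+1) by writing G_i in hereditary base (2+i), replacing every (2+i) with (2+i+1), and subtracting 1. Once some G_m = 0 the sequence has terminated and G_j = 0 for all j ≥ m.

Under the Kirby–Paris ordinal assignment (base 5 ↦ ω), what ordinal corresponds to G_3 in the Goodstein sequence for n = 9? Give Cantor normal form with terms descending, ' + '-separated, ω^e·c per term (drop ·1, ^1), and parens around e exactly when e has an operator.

ω^ω·3 + ω^3·3 + ω^2·3 + ω·3 + 2

step 0: 9 = 2^(2 + 1) + 1; sub 3 for 2: 3^(3 + 1) + 1; = 82; G_1 = 82−1 = 81
step 1: 81 = 3^(3 + 1); sub 4 for 3: 4^(4 + 1); = 1024; G_2 = 1024−1 = 1023
step 2: 1023 = 3·4^4 + 3·4^3 + 3·4^2 + 3·4 + 3; sub 5 for 4: 3·5^5 + 3·5^3 + 3·5^2 + 3·5 + 3; = 9843; G_3 = 9843−1 = 9842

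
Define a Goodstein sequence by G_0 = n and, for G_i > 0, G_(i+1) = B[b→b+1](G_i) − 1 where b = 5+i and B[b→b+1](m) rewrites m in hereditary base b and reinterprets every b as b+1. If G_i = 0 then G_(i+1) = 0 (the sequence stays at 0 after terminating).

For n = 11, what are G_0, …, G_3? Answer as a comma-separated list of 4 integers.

[0] 11 ≡ 2·5 + 1 (base 5). Lift 6: 13. −1: 12.
[1] 12 ≡ 2·6 (base 6). Lift 7: 14. −1: 13.
[2] 13 ≡ 7 + 6 (base 7). Lift 8: 14. −1: 13.

11, 12, 13, 13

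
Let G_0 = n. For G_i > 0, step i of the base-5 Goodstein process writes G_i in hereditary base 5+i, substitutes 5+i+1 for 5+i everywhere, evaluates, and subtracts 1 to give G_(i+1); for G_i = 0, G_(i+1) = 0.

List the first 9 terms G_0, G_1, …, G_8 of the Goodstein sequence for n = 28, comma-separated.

28, 38, 50, 64, 80, 87, 94, 101, 108

i=0: 28 = 5^2 + 3 (b=5); 5→6: 6^2 + 3 = 39; 39−1 = 38
i=1: 38 = 6^2 + 2 (b=6); 6→7: 7^2 + 2 = 51; 51−1 = 50
i=2: 50 = 7^2 + 1 (b=7); 7→8: 8^2 + 1 = 65; 65−1 = 64
i=3: 64 = 8^2 (b=8); 8→9: 9^2 = 81; 81−1 = 80
i=4: 80 = 8·9 + 8 (b=9); 9→10: 8·10 + 8 = 88; 88−1 = 87
i=5: 87 = 8·10 + 7 (b=10); 10→11: 8·11 + 7 = 95; 95−1 = 94
i=6: 94 = 8·11 + 6 (b=11); 11→12: 8·12 + 6 = 102; 102−1 = 101
i=7: 101 = 8·12 + 5 (b=12); 12→13: 8·13 + 5 = 109; 109−1 = 108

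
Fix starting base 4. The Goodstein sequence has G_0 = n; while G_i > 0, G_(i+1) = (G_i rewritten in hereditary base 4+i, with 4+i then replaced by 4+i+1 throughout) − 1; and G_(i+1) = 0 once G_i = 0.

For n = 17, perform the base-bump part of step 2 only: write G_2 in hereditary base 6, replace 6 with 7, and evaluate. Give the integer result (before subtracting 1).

40

[0] 17 ≡ 4^2 + 1 (base 4). Lift 5: 26. −1: 25.
[1] 25 ≡ 5^2 (base 5). Lift 6: 36. −1: 35.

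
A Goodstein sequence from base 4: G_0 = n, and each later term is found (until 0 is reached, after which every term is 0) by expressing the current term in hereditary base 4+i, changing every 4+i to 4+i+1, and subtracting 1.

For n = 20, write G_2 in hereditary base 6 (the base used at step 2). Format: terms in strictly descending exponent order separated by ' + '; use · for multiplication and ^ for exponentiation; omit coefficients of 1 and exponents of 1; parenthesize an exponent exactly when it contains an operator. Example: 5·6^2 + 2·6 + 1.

6^2 + 3

base 4: 20 = 4^2 + 4; at 5: 5^2 + 5 = 30; next = 29
base 5: 29 = 5^2 + 4; at 6: 6^2 + 4 = 40; next = 39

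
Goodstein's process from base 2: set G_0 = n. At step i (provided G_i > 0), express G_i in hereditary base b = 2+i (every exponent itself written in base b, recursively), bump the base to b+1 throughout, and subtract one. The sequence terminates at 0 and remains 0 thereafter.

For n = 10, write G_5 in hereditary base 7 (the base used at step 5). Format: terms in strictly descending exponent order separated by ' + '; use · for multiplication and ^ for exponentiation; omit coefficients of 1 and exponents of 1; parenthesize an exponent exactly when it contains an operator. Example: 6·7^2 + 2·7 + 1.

10 —HB2→ 2^(2 + 1) + 2 —bump→ 3^(3 + 1) + 3 = 84 —(−1)→ 83
83 —HB3→ 3^(3 + 1) + 2 —bump→ 4^(4 + 1) + 2 = 1026 —(−1)→ 1025
1025 —HB4→ 4^(4 + 1) + 1 —bump→ 5^(5 + 1) + 1 = 15626 —(−1)→ 15625
15625 —HB5→ 5^(5 + 1) —bump→ 6^(6 + 1) = 279936 —(−1)→ 279935
279935 —HB6→ 5·6^6 + 5·6^5 + 5·6^4 + 5·6^3 + 5·6^2 + 5·6 + 5 —bump→ 5·7^7 + 5·7^5 + 5·7^4 + 5·7^3 + 5·7^2 + 5·7 + 5 = 4215755 —(−1)→ 4215754
4215754 —HB7→ 5·7^7 + 5·7^5 + 5·7^4 + 5·7^3 + 5·7^2 + 5·7 + 4 —bump→ 5·8^8 + 5·8^5 + 5·8^4 + 5·8^3 + 5·8^2 + 5·8 + 4 = 84073324 —(−1)→ 84073323

5·7^7 + 5·7^5 + 5·7^4 + 5·7^3 + 5·7^2 + 5·7 + 4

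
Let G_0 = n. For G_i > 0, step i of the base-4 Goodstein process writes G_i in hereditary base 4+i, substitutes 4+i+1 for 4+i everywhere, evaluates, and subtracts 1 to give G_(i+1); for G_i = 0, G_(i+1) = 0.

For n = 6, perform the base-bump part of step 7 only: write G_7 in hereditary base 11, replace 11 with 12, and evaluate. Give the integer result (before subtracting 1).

[0] 6 ≡ 4 + 2 (base 4). Lift 5: 7. −1: 6.
[1] 6 ≡ 5 + 1 (base 5). Lift 6: 7. −1: 6.
[2] 6 ≡ 6 (base 6). Lift 7: 7. −1: 6.
[3] 6 ≡ 6 (base 7). Lift 8: 6. −1: 5.
[4] 5 ≡ 5 (base 8). Lift 9: 5. −1: 4.
[5] 4 ≡ 4 (base 9). Lift 10: 4. −1: 3.
[6] 3 ≡ 3 (base 10). Lift 11: 3. −1: 2.

2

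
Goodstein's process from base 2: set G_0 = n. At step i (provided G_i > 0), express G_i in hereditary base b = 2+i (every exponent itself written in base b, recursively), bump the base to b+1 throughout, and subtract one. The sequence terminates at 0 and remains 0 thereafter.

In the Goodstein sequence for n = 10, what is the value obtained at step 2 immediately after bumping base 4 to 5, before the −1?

15626

step 0: 10 = 2^(2 + 1) + 2; sub 3 for 2: 3^(3 + 1) + 3; = 84; G_1 = 84−1 = 83
step 1: 83 = 3^(3 + 1) + 2; sub 4 for 3: 4^(4 + 1) + 2; = 1026; G_2 = 1026−1 = 1025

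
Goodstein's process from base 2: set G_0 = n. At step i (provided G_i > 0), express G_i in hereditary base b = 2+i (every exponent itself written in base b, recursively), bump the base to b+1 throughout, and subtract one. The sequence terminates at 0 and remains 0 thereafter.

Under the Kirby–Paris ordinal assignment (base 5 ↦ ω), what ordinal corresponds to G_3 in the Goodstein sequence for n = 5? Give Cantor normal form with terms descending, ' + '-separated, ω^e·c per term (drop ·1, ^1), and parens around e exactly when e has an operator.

ω^3·3 + ω^2·3 + ω·3 + 2

step 0: 5 = 2^2 + 1; sub 3 for 2: 3^3 + 1; = 28; G_1 = 28−1 = 27
step 1: 27 = 3^3; sub 4 for 3: 4^4; = 256; G_2 = 256−1 = 255
step 2: 255 = 3·4^3 + 3·4^2 + 3·4 + 3; sub 5 for 4: 3·5^3 + 3·5^2 + 3·5 + 3; = 468; G_3 = 468−1 = 467
step 3: 467 = 3·5^3 + 3·5^2 + 3·5 + 2; sub 6 for 5: 3·6^3 + 3·6^2 + 3·6 + 2; = 776; G_4 = 776−1 = 775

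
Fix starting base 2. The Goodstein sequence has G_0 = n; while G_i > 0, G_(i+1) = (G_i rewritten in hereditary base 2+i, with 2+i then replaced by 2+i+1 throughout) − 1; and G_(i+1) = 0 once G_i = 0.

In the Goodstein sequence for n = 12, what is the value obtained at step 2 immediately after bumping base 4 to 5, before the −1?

15686

[0] 12 ≡ 2^(2 + 1) + 2^2 (base 2). Lift 3: 108. −1: 107.
[1] 107 ≡ 3^(3 + 1) + 2·3^2 + 2·3 + 2 (base 3). Lift 4: 1066. −1: 1065.
[2] 1065 ≡ 4^(4 + 1) + 2·4^2 + 2·4 + 1 (base 4). Lift 5: 15686. −1: 15685.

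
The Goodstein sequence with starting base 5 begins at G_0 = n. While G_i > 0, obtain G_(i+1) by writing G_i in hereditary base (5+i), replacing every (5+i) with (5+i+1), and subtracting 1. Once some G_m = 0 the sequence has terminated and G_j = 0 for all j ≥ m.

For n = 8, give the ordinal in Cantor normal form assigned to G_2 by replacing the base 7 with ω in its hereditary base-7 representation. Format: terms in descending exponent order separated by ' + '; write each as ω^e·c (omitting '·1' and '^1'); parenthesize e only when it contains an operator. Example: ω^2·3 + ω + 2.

ω + 1

G_0=8  [base 5] 5 + 3  →[5↦6]→  6 + 3 = 9  −1 ⇒ G_1=8
G_1=8  [base 6] 6 + 2  →[6↦7]→  7 + 2 = 9  −1 ⇒ G_2=8
G_2=8  [base 7] 7 + 1  →[7↦8]→  8 + 1 = 9  −1 ⇒ G_3=8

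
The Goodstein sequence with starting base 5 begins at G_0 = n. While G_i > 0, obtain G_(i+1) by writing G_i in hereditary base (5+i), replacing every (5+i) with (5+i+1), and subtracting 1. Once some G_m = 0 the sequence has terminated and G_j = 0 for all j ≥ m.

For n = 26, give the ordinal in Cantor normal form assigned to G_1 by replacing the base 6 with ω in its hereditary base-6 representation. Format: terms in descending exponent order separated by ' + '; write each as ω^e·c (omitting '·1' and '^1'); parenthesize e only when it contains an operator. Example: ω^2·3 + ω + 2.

ω^2

[0] 26 ≡ 5^2 + 1 (base 5). Lift 6: 37. −1: 36.
[1] 36 ≡ 6^2 (base 6). Lift 7: 49. −1: 48.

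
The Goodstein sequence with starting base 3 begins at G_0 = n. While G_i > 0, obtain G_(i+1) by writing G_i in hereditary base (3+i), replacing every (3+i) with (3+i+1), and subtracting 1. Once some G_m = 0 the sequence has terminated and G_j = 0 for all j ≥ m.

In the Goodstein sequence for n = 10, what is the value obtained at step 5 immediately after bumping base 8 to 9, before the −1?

10 —HB3→ 3^2 + 1 —bump→ 4^2 + 1 = 17 —(−1)→ 16
16 —HB4→ 4^2 —bump→ 5^2 = 25 —(−1)→ 24
24 —HB5→ 4·5 + 4 —bump→ 4·6 + 4 = 28 —(−1)→ 27
27 —HB6→ 4·6 + 3 —bump→ 4·7 + 3 = 31 —(−1)→ 30
30 —HB7→ 4·7 + 2 —bump→ 4·8 + 2 = 34 —(−1)→ 33
33 —HB8→ 4·8 + 1 —bump→ 4·9 + 1 = 37 —(−1)→ 36

37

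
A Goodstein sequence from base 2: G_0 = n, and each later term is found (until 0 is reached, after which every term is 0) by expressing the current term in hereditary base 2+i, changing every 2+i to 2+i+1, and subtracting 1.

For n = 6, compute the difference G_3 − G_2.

2868

6 —HB2→ 2^2 + 2 —bump→ 3^3 + 3 = 30 —(−1)→ 29
29 —HB3→ 3^3 + 2 —bump→ 4^4 + 2 = 258 —(−1)→ 257
257 —HB4→ 4^4 + 1 —bump→ 5^5 + 1 = 3126 —(−1)→ 3125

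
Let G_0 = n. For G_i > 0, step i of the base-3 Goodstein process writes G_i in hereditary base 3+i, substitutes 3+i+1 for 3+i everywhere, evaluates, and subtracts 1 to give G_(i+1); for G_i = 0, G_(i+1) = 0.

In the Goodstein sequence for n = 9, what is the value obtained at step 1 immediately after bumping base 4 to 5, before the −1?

18

G_0=9  [base 3] 3^2  →[3↦4]→  4^2 = 16  −1 ⇒ G_1=15
G_1=15  [base 4] 3·4 + 3  →[4↦5]→  3·5 + 3 = 18  −1 ⇒ G_2=17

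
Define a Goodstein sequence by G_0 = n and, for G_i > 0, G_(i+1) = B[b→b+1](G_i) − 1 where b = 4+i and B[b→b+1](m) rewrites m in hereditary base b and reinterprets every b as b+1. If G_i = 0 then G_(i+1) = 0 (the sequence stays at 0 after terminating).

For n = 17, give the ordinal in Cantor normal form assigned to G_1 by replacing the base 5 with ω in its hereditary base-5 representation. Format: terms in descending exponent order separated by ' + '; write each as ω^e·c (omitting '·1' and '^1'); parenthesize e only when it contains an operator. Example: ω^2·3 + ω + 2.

G_0 = 17. HB_4(17) = 4^2 + 1. Bump = 26. G_1 = 25.
G_1 = 25. HB_5(25) = 5^2. Bump = 36. G_2 = 35.

ω^2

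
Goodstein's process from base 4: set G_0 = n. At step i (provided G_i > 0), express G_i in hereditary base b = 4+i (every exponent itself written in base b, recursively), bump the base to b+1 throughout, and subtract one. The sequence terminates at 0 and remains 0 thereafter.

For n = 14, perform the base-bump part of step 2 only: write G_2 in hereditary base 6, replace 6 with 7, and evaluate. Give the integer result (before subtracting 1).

21

G_0 = 14. HB_4(14) = 3·4 + 2. Bump = 17. G_1 = 16.
G_1 = 16. HB_5(16) = 3·5 + 1. Bump = 19. G_2 = 18.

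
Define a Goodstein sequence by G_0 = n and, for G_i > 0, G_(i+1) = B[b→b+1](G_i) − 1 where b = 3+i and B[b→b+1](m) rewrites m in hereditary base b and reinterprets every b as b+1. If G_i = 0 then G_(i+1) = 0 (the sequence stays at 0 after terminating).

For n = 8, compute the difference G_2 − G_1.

1

(0) 8|_3 = 2·3 + 2 ↦ 2·4 + 2|_4 = 10 ⇒ 9
(1) 9|_4 = 2·4 + 1 ↦ 2·5 + 1|_5 = 11 ⇒ 10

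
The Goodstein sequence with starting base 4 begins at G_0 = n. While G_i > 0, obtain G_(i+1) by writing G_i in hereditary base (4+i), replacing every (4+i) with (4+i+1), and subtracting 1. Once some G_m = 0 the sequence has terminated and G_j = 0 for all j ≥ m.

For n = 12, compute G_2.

G_0 = 12. HB_4(12) = 3·4. Bump = 15. G_1 = 14.
G_1 = 14. HB_5(14) = 2·5 + 4. Bump = 16. G_2 = 15.

15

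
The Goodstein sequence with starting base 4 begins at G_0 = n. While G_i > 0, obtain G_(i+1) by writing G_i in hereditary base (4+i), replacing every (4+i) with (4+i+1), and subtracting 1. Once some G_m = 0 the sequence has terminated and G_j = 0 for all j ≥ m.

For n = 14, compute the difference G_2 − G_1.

2

G_0 = 14. HB_4(14) = 3·4 + 2. Bump = 17. G_1 = 16.
G_1 = 16. HB_5(16) = 3·5 + 1. Bump = 19. G_2 = 18.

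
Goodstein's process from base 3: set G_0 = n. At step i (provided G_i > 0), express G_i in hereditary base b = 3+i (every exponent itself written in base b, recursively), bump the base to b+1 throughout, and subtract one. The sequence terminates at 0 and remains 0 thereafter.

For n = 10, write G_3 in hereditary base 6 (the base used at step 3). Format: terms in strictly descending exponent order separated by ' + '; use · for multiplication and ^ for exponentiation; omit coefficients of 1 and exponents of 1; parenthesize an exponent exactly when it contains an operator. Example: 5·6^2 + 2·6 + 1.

i=0: 10 = 3^2 + 1 (b=3); 3→4: 4^2 + 1 = 17; 17−1 = 16
i=1: 16 = 4^2 (b=4); 4→5: 5^2 = 25; 25−1 = 24
i=2: 24 = 4·5 + 4 (b=5); 5→6: 4·6 + 4 = 28; 28−1 = 27
i=3: 27 = 4·6 + 3 (b=6); 6→7: 4·7 + 3 = 31; 31−1 = 30

4·6 + 3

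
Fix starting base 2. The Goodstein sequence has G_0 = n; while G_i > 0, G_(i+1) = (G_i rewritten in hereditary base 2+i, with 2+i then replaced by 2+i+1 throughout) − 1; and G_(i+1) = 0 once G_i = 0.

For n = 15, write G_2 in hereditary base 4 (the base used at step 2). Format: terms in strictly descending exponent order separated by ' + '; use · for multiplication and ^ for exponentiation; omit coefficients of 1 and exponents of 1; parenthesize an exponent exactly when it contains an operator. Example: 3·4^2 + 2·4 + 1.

step 0: 15 = 2^(2 + 1) + 2^2 + 2 + 1; sub 3 for 2: 3^(3 + 1) + 3^3 + 3 + 1; = 112; G_1 = 112−1 = 111
step 1: 111 = 3^(3 + 1) + 3^3 + 3; sub 4 for 3: 4^(4 + 1) + 4^4 + 4; = 1284; G_2 = 1284−1 = 1283

4^(4 + 1) + 4^4 + 3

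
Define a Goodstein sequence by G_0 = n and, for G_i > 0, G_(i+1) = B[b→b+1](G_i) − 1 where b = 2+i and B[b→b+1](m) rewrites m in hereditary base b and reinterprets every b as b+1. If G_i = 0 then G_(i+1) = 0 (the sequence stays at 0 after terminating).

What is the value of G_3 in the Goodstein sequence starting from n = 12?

15685

[0] 12 ≡ 2^(2 + 1) + 2^2 (base 2). Lift 3: 108. −1: 107.
[1] 107 ≡ 3^(3 + 1) + 2·3^2 + 2·3 + 2 (base 3). Lift 4: 1066. −1: 1065.
[2] 1065 ≡ 4^(4 + 1) + 2·4^2 + 2·4 + 1 (base 4). Lift 5: 15686. −1: 15685.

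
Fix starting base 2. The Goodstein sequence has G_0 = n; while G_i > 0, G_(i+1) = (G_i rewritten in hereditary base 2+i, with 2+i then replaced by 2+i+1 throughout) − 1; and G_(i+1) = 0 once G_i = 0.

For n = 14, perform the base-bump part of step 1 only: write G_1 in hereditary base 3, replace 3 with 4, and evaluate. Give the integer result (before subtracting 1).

step 0: 14 = 2^(2 + 1) + 2^2 + 2; sub 3 for 2: 3^(3 + 1) + 3^3 + 3; = 111; G_1 = 111−1 = 110
step 1: 110 = 3^(3 + 1) + 3^3 + 2; sub 4 for 3: 4^(4 + 1) + 4^4 + 2; = 1282; G_2 = 1282−1 = 1281

1282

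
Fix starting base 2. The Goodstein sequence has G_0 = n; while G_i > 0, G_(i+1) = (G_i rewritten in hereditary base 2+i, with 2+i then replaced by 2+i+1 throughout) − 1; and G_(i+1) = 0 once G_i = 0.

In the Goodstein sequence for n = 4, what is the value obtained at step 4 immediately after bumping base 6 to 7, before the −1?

110

4 —HB2→ 2^2 —bump→ 3^3 = 27 —(−1)→ 26
26 —HB3→ 2·3^2 + 2·3 + 2 —bump→ 2·4^2 + 2·4 + 2 = 42 —(−1)→ 41
41 —HB4→ 2·4^2 + 2·4 + 1 —bump→ 2·5^2 + 2·5 + 1 = 61 —(−1)→ 60
60 —HB5→ 2·5^2 + 2·5 —bump→ 2·6^2 + 2·6 = 84 —(−1)→ 83
83 —HB6→ 2·6^2 + 6 + 5 —bump→ 2·7^2 + 7 + 5 = 110 —(−1)→ 109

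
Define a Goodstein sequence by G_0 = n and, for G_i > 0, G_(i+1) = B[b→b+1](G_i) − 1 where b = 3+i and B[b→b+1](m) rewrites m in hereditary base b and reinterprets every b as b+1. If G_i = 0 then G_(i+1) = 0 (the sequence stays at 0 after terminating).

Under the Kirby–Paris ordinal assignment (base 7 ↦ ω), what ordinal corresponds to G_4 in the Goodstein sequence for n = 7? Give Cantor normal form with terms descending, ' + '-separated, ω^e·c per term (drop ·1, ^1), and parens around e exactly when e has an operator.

ω + 2

7 —HB3→ 2·3 + 1 —bump→ 2·4 + 1 = 9 —(−1)→ 8
8 —HB4→ 2·4 —bump→ 2·5 = 10 —(−1)→ 9
9 —HB5→ 5 + 4 —bump→ 6 + 4 = 10 —(−1)→ 9
9 —HB6→ 6 + 3 —bump→ 7 + 3 = 10 —(−1)→ 9
9 —HB7→ 7 + 2 —bump→ 8 + 2 = 10 —(−1)→ 9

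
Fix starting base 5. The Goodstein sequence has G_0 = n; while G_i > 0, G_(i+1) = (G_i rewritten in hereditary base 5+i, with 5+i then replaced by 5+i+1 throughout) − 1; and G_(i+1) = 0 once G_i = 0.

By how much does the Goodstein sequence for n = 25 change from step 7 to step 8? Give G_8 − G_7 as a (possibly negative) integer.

step 0: 25 = 5^2; sub 6 for 5: 6^2; = 36; G_1 = 36−1 = 35
step 1: 35 = 5·6 + 5; sub 7 for 6: 5·7 + 5; = 40; G_2 = 40−1 = 39
step 2: 39 = 5·7 + 4; sub 8 for 7: 5·8 + 4; = 44; G_3 = 44−1 = 43
step 3: 43 = 5·8 + 3; sub 9 for 8: 5·9 + 3; = 48; G_4 = 48−1 = 47
step 4: 47 = 5·9 + 2; sub 10 for 9: 5·10 + 2; = 52; G_5 = 52−1 = 51
step 5: 51 = 5·10 + 1; sub 11 for 10: 5·11 + 1; = 56; G_6 = 56−1 = 55
step 6: 55 = 5·11; sub 12 for 11: 5·12; = 60; G_7 = 60−1 = 59
step 7: 59 = 4·12 + 11; sub 13 for 12: 4·13 + 11; = 63; G_8 = 63−1 = 62

3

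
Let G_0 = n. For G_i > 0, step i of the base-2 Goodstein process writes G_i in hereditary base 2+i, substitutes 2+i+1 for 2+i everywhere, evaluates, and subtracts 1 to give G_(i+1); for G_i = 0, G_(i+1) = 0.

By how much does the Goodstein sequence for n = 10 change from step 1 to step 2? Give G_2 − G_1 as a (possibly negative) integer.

(0) 10|_2 = 2^(2 + 1) + 2 ↦ 3^(3 + 1) + 3|_3 = 84 ⇒ 83
(1) 83|_3 = 3^(3 + 1) + 2 ↦ 4^(4 + 1) + 2|_4 = 1026 ⇒ 1025

942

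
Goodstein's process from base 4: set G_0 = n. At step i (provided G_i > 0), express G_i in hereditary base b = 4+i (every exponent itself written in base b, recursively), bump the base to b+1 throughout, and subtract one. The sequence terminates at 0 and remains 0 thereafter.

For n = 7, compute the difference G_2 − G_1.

0

7 —HB4→ 4 + 3 —bump→ 5 + 3 = 8 —(−1)→ 7
7 —HB5→ 5 + 2 —bump→ 6 + 2 = 8 —(−1)→ 7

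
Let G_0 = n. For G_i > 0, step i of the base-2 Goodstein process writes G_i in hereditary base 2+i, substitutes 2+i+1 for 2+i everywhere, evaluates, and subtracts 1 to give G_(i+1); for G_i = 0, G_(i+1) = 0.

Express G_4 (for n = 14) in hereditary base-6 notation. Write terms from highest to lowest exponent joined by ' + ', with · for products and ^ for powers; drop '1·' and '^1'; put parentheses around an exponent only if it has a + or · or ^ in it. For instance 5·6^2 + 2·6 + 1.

(0) 14|_2 = 2^(2 + 1) + 2^2 + 2 ↦ 3^(3 + 1) + 3^3 + 3|_3 = 111 ⇒ 110
(1) 110|_3 = 3^(3 + 1) + 3^3 + 2 ↦ 4^(4 + 1) + 4^4 + 2|_4 = 1282 ⇒ 1281
(2) 1281|_4 = 4^(4 + 1) + 4^4 + 1 ↦ 5^(5 + 1) + 5^5 + 1|_5 = 18751 ⇒ 18750
(3) 18750|_5 = 5^(5 + 1) + 5^5 ↦ 6^(6 + 1) + 6^6|_6 = 326592 ⇒ 326591
(4) 326591|_6 = 6^(6 + 1) + 5·6^5 + 5·6^4 + 5·6^3 + 5·6^2 + 5·6 + 5 ↦ 7^(7 + 1) + 5·7^5 + 5·7^4 + 5·7^3 + 5·7^2 + 5·7 + 5|_7 = 5862841 ⇒ 5862840

6^(6 + 1) + 5·6^5 + 5·6^4 + 5·6^3 + 5·6^2 + 5·6 + 5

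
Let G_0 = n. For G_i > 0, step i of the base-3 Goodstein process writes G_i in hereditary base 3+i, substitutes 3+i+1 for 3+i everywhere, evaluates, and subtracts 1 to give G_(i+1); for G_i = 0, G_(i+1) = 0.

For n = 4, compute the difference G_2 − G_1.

0

base 3: 4 = 3 + 1; at 4: 4 + 1 = 5; next = 4
base 4: 4 = 4; at 5: 5 = 5; next = 4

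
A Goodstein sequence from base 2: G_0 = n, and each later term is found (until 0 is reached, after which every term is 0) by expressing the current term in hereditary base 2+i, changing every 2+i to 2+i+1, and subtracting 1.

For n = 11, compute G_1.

84

i=0: 11 = 2^(2 + 1) + 2 + 1 (b=2); 2→3: 3^(3 + 1) + 3 + 1 = 85; 85−1 = 84
i=1: 84 = 3^(3 + 1) + 3 (b=3); 3→4: 4^(4 + 1) + 4 = 1028; 1028−1 = 1027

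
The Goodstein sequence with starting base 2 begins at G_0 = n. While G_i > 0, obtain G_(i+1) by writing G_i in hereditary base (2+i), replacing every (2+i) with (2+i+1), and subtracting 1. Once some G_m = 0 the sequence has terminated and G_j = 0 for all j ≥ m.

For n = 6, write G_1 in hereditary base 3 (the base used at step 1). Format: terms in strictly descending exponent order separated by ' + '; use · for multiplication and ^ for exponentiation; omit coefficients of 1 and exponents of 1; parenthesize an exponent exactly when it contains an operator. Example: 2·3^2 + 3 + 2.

G_0=6  [base 2] 2^2 + 2  →[2↦3]→  3^3 + 3 = 30  −1 ⇒ G_1=29
G_1=29  [base 3] 3^3 + 2  →[3↦4]→  4^4 + 2 = 258  −1 ⇒ G_2=257

3^3 + 2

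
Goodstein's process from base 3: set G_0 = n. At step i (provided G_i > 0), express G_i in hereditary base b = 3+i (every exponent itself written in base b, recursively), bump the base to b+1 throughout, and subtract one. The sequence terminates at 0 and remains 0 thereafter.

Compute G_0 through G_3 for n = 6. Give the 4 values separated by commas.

6, 7, 7, 7

(0) 6|_3 = 2·3 ↦ 2·4|_4 = 8 ⇒ 7
(1) 7|_4 = 4 + 3 ↦ 5 + 3|_5 = 8 ⇒ 7
(2) 7|_5 = 5 + 2 ↦ 6 + 2|_6 = 8 ⇒ 7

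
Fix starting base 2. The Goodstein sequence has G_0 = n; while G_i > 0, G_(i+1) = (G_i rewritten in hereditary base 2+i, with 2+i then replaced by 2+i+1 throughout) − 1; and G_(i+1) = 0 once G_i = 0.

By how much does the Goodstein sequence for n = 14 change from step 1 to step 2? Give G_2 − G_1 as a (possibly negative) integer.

base 2: 14 = 2^(2 + 1) + 2^2 + 2; at 3: 3^(3 + 1) + 3^3 + 3 = 111; next = 110
base 3: 110 = 3^(3 + 1) + 3^3 + 2; at 4: 4^(4 + 1) + 4^4 + 2 = 1282; next = 1281

1171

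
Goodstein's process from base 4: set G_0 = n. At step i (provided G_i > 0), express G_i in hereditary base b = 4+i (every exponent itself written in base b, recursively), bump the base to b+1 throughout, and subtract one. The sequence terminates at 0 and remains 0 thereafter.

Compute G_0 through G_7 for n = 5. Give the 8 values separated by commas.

5, 5, 5, 4, 3, 2, 1, 0

base 4: 5 = 4 + 1; at 5: 5 + 1 = 6; next = 5
base 5: 5 = 5; at 6: 6 = 6; next = 5
base 6: 5 = 5; at 7: 5 = 5; next = 4
base 7: 4 = 4; at 8: 4 = 4; next = 3
base 8: 3 = 3; at 9: 3 = 3; next = 2
base 9: 2 = 2; at 10: 2 = 2; next = 1
base 10: 1 = 1; at 11: 1 = 1; next = 0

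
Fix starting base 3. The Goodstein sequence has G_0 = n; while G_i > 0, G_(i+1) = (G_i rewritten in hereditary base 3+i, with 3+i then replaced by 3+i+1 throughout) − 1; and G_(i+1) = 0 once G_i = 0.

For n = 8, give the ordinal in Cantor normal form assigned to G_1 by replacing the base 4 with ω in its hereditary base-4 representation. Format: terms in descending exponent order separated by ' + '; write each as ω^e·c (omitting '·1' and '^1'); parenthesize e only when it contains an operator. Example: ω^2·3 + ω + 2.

8 —HB3→ 2·3 + 2 —bump→ 2·4 + 2 = 10 —(−1)→ 9
9 —HB4→ 2·4 + 1 —bump→ 2·5 + 1 = 11 —(−1)→ 10

ω·2 + 1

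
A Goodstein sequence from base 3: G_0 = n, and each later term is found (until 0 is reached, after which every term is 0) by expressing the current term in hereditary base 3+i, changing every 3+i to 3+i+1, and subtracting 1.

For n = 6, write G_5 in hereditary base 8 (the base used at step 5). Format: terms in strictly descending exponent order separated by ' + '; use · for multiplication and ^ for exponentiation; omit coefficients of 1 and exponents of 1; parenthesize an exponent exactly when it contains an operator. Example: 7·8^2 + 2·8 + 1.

i=0: 6 = 2·3 (b=3); 3→4: 2·4 = 8; 8−1 = 7
i=1: 7 = 4 + 3 (b=4); 4→5: 5 + 3 = 8; 8−1 = 7
i=2: 7 = 5 + 2 (b=5); 5→6: 6 + 2 = 8; 8−1 = 7
i=3: 7 = 6 + 1 (b=6); 6→7: 7 + 1 = 8; 8−1 = 7
i=4: 7 = 7 (b=7); 7→8: 8 = 8; 8−1 = 7
i=5: 7 = 7 (b=8); 8→9: 7 = 7; 7−1 = 6

7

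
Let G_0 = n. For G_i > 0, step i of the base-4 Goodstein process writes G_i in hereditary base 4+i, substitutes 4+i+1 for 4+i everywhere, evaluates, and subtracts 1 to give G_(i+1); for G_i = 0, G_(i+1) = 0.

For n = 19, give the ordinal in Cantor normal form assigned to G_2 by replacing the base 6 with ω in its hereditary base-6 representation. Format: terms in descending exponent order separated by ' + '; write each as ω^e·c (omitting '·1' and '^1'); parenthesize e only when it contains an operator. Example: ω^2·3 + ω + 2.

G_0 = 19. HB_4(19) = 4^2 + 3. Bump = 28. G_1 = 27.
G_1 = 27. HB_5(27) = 5^2 + 2. Bump = 38. G_2 = 37.
G_2 = 37. HB_6(37) = 6^2 + 1. Bump = 50. G_3 = 49.

ω^2 + 1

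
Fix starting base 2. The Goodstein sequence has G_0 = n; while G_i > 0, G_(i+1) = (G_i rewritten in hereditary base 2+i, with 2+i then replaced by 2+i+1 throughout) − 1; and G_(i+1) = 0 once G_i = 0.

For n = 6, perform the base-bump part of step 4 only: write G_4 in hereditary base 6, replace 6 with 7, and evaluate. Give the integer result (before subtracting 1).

G_0=6  [base 2] 2^2 + 2  →[2↦3]→  3^3 + 3 = 30  −1 ⇒ G_1=29
G_1=29  [base 3] 3^3 + 2  →[3↦4]→  4^4 + 2 = 258  −1 ⇒ G_2=257
G_2=257  [base 4] 4^4 + 1  →[4↦5]→  5^5 + 1 = 3126  −1 ⇒ G_3=3125
G_3=3125  [base 5] 5^5  →[5↦6]→  6^6 = 46656  −1 ⇒ G_4=46655

98040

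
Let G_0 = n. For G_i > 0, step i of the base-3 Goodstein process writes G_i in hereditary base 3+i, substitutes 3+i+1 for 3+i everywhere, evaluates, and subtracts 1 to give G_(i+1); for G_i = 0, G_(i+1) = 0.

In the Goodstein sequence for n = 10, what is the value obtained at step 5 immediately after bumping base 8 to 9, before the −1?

37

G_0 = 10. HB_3(10) = 3^2 + 1. Bump = 17. G_1 = 16.
G_1 = 16. HB_4(16) = 4^2. Bump = 25. G_2 = 24.
G_2 = 24. HB_5(24) = 4·5 + 4. Bump = 28. G_3 = 27.
G_3 = 27. HB_6(27) = 4·6 + 3. Bump = 31. G_4 = 30.
G_4 = 30. HB_7(30) = 4·7 + 2. Bump = 34. G_5 = 33.
G_5 = 33. HB_8(33) = 4·8 + 1. Bump = 37. G_6 = 36.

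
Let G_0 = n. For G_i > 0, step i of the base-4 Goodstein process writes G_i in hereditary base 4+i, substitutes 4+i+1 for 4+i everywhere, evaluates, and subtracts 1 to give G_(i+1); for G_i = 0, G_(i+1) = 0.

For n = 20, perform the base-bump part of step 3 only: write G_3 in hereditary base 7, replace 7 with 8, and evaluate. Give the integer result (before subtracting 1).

20 —HB4→ 4^2 + 4 —bump→ 5^2 + 5 = 30 —(−1)→ 29
29 —HB5→ 5^2 + 4 —bump→ 6^2 + 4 = 40 —(−1)→ 39
39 —HB6→ 6^2 + 3 —bump→ 7^2 + 3 = 52 —(−1)→ 51
51 —HB7→ 7^2 + 2 —bump→ 8^2 + 2 = 66 —(−1)→ 65

66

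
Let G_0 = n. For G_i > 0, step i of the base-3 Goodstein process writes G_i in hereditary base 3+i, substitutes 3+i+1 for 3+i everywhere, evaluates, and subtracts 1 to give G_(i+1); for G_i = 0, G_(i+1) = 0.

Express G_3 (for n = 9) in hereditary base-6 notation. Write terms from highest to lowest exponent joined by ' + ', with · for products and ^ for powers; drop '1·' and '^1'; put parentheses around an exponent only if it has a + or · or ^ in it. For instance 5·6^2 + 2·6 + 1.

G_0=9  [base 3] 3^2  →[3↦4]→  4^2 = 16  −1 ⇒ G_1=15
G_1=15  [base 4] 3·4 + 3  →[4↦5]→  3·5 + 3 = 18  −1 ⇒ G_2=17
G_2=17  [base 5] 3·5 + 2  →[5↦6]→  3·6 + 2 = 20  −1 ⇒ G_3=19
G_3=19  [base 6] 3·6 + 1  →[6↦7]→  3·7 + 1 = 22  −1 ⇒ G_4=21

3·6 + 1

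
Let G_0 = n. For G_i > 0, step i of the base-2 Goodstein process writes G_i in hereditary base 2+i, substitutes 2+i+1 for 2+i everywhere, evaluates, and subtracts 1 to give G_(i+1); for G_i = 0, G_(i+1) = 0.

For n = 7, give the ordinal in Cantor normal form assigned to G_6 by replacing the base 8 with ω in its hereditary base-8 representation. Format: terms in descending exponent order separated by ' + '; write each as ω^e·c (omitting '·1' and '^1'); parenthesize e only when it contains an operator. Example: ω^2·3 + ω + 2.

ω^7·7 + ω^6·7 + ω^5·7 + ω^4·7 + ω^3·7 + ω^2·7 + ω·7 + 7

base 2: 7 = 2^2 + 2 + 1; at 3: 3^3 + 3 + 1 = 31; next = 30
base 3: 30 = 3^3 + 3; at 4: 4^4 + 4 = 260; next = 259
base 4: 259 = 4^4 + 3; at 5: 5^5 + 3 = 3128; next = 3127
base 5: 3127 = 5^5 + 2; at 6: 6^6 + 2 = 46658; next = 46657
base 6: 46657 = 6^6 + 1; at 7: 7^7 + 1 = 823544; next = 823543
base 7: 823543 = 7^7; at 8: 8^8 = 16777216; next = 16777215
base 8: 16777215 = 7·8^7 + 7·8^6 + 7·8^5 + 7·8^4 + 7·8^3 + 7·8^2 + 7·8 + 7; at 9: 7·9^7 + 7·9^6 + 7·9^5 + 7·9^4 + 7·9^3 + 7·9^2 + 7·9 + 7 = 37665880; next = 37665879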